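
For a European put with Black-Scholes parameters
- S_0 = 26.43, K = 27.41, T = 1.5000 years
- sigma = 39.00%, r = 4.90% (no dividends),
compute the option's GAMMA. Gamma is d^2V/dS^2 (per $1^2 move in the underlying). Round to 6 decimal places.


Answer: Gamma = 0.030058

Derivation:
d1 = 0.3164799751; d2 = -0.1611705247
phi(d1) = 0.3794553589; exp(-qT) = 1.0000000000; exp(-rT) = 0.9291361458
Gamma = exp(-qT) * phi(d1) / (S * sigma * sqrt(T)) = 1.0000000000 * 0.3794553589 / (26.4300 * 0.3900 * 1.2247448714) = 0.030058


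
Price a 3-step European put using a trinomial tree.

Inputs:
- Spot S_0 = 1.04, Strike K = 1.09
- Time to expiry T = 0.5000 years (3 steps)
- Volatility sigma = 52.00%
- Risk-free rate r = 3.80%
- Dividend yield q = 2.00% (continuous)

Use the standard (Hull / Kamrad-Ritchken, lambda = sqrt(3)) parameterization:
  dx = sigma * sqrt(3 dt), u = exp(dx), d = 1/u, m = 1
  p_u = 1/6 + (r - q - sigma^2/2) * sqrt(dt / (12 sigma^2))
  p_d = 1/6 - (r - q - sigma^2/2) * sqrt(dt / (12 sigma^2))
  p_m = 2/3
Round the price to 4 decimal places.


dt = T/N = 0.166667; dx = sigma*sqrt(3*dt) = 0.367696
u = exp(dx) = 1.444402; d = 1/u = 0.692328
p_u = 0.140105, p_m = 0.666667, p_d = 0.193228
Discount per step: exp(-r*dt) = 0.993687
Stock lattice S(k, j) with j the centered position index:
  k=0: S(0,+0) = 1.0400
  k=1: S(1,-1) = 0.7200; S(1,+0) = 1.0400; S(1,+1) = 1.5022
  k=2: S(2,-2) = 0.4985; S(2,-1) = 0.7200; S(2,+0) = 1.0400; S(2,+1) = 1.5022; S(2,+2) = 2.1697
  k=3: S(3,-3) = 0.3451; S(3,-2) = 0.4985; S(3,-1) = 0.7200; S(3,+0) = 1.0400; S(3,+1) = 1.5022; S(3,+2) = 2.1697; S(3,+3) = 3.1340
Terminal payoffs V(N, j) = max(K - S_T, 0):
  V(3,-3) = 0.744881; V(3,-2) = 0.591509; V(3,-1) = 0.369979; V(3,+0) = 0.050000; V(3,+1) = 0.000000; V(3,+2) = 0.000000; V(3,+3) = 0.000000
Backward induction: V(k, j) = exp(-r*dt) * [p_u * V(k+1, j+1) + p_m * V(k+1, j) + p_d * V(k+1, j-1)]
  V(2,-2) = exp(-r*dt) * [p_u*0.369979 + p_m*0.591509 + p_d*0.744881] = 0.586382
  V(2,-1) = exp(-r*dt) * [p_u*0.050000 + p_m*0.369979 + p_d*0.591509] = 0.365631
  V(2,+0) = exp(-r*dt) * [p_u*0.000000 + p_m*0.050000 + p_d*0.369979] = 0.104162
  V(2,+1) = exp(-r*dt) * [p_u*0.000000 + p_m*0.000000 + p_d*0.050000] = 0.009600
  V(2,+2) = exp(-r*dt) * [p_u*0.000000 + p_m*0.000000 + p_d*0.000000] = 0.000000
  V(1,-1) = exp(-r*dt) * [p_u*0.104162 + p_m*0.365631 + p_d*0.586382] = 0.369307
  V(1,+0) = exp(-r*dt) * [p_u*0.009600 + p_m*0.104162 + p_d*0.365631] = 0.140544
  V(1,+1) = exp(-r*dt) * [p_u*0.000000 + p_m*0.009600 + p_d*0.104162] = 0.026360
  V(0,+0) = exp(-r*dt) * [p_u*0.026360 + p_m*0.140544 + p_d*0.369307] = 0.167684

Answer: Price = V(0,0) = 0.1677


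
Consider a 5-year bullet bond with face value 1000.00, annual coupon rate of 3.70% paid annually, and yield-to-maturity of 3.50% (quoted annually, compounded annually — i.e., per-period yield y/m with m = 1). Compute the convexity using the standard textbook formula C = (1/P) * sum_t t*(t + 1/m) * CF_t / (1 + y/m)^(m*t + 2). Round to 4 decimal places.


Coupon per period c = face * coupon_rate / m = 37.000000
Periods per year m = 1; per-period yield y/m = 0.035000
Number of cashflows N = 5
Cashflows (t years, CF_t, discount factor 1/(1+y/m)^(m*t), PV):
  t = 1.0000: CF_t = 37.000000, DF = 0.966184, PV = 35.748792
  t = 2.0000: CF_t = 37.000000, DF = 0.933511, PV = 34.539896
  t = 3.0000: CF_t = 37.000000, DF = 0.901943, PV = 33.371880
  t = 4.0000: CF_t = 37.000000, DF = 0.871442, PV = 32.243362
  t = 5.0000: CF_t = 1037.000000, DF = 0.841973, PV = 873.126174
Price P = sum_t PV_t = 1009.030105
Convexity numerator sum_t t*(t + 1/m) * CF_t / (1+y/m)^(m*t + 2):
  t = 1.0000: term = 66.743760
  t = 2.0000: term = 193.460175
  t = 3.0000: term = 373.836086
  t = 4.0000: term = 601.990477
  t = 5.0000: term = 24452.178787
Convexity = (1/P) * sum = 25688.209285 / 1009.030105 = 25.458318

Answer: Convexity = 25.4583


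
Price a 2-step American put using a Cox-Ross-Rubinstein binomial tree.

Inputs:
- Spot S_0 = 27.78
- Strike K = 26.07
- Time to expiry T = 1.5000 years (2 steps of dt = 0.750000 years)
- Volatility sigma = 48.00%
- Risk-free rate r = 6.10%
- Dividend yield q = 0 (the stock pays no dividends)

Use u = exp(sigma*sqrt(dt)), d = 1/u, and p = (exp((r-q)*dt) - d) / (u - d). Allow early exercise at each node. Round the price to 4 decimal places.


dt = T/N = 0.750000
u = exp(sigma*sqrt(dt)) = 1.515419; d = 1/u = 0.659883
p = (exp((r-q)*dt) - d) / (u - d) = 0.452265
Discount per step: exp(-r*dt) = 0.955281
Stock lattice S(k, i) with i counting down-moves:
  k=0: S(0,0) = 27.7800
  k=1: S(1,0) = 42.0983; S(1,1) = 18.3316
  k=2: S(2,0) = 63.7967; S(2,1) = 27.7800; S(2,2) = 12.0967
Terminal payoffs V(N, i) = max(K - S_T, 0):
  V(2,0) = 0.000000; V(2,1) = 0.000000; V(2,2) = 13.973309
Backward induction: V(k, i) = exp(-r*dt) * [p * V(k+1, i) + (1-p) * V(k+1, i+1)]; then take max(V_cont, immediate exercise) for American.
  V(1,0) = exp(-r*dt) * [p*0.000000 + (1-p)*0.000000] = 0.000000; exercise = 0.000000; V(1,0) = max -> 0.000000
  V(1,1) = exp(-r*dt) * [p*0.000000 + (1-p)*13.973309] = 7.311399; exercise = 7.738440; V(1,1) = max -> 7.738440
  V(0,0) = exp(-r*dt) * [p*0.000000 + (1-p)*7.738440] = 4.049064; exercise = 0.000000; V(0,0) = max -> 4.049064

Answer: Price = V(0,0) = 4.0491


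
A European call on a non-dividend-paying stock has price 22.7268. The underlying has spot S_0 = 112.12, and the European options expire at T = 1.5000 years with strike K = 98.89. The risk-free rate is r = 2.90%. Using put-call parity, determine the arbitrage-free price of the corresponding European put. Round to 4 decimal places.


Answer: Put price = 5.2873

Derivation:
Put-call parity: C - P = S_0 * exp(-qT) - K * exp(-rT).
S_0 * exp(-qT) = 112.1200 * 1.00000000 = 112.12000000
K * exp(-rT) = 98.8900 * 0.95743255 = 94.68050527
P = C - S*exp(-qT) + K*exp(-rT)
P = 22.7268 - 112.12000000 + 94.68050527 = 5.2873


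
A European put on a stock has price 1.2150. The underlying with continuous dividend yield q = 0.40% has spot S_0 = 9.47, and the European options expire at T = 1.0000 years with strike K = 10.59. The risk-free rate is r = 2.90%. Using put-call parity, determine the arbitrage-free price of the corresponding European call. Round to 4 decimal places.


Put-call parity: C - P = S_0 * exp(-qT) - K * exp(-rT).
S_0 * exp(-qT) = 9.4700 * 0.99600799 = 9.43219566
K * exp(-rT) = 10.5900 * 0.97141646 = 10.28730036
C = P + S*exp(-qT) - K*exp(-rT)
C = 1.2150 + 9.43219566 - 10.28730036 = 0.3599

Answer: Call price = 0.3599


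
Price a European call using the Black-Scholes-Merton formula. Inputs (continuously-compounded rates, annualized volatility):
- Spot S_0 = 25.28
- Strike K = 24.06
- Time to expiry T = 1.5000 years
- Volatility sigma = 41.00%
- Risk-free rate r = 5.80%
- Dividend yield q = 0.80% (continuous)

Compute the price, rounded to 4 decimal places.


d1 = (ln(S/K) + (r - q + 0.5*sigma^2) * T) / (sigma * sqrt(T)) = 0.49893489
d2 = d1 - sigma * sqrt(T) = -0.00321051
exp(-rT) = 0.91667710; exp(-qT) = 0.98807171
C = S_0 * exp(-qT) * N(d1) - K * exp(-rT) * N(d2)
N(d1) = 0.69108737; N(d2) = 0.49871920
C = 25.2800 * 0.98807171 * 0.69108737 - 24.0600 * 0.91667710 * 0.49871920 = 6.2629

Answer: Price = 6.2629


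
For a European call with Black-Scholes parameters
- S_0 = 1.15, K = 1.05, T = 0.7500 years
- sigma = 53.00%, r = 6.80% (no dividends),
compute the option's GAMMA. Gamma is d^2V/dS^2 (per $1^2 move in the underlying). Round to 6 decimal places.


d1 = 0.5388078428; d2 = 0.0798143788
phi(d1) = 0.3450398094; exp(-qT) = 1.0000000000; exp(-rT) = 0.9502786705
Gamma = exp(-qT) * phi(d1) / (S * sigma * sqrt(T)) = 1.0000000000 * 0.3450398094 / (1.1500 * 0.5300 * 0.8660254038) = 0.653679

Answer: Gamma = 0.653679


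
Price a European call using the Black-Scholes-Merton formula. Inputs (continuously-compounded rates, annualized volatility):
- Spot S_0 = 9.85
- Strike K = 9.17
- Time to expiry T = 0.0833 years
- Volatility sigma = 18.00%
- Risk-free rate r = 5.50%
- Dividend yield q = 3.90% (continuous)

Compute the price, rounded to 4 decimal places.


d1 = (ln(S/K) + (r - q + 0.5*sigma^2) * T) / (sigma * sqrt(T)) = 1.42858159
d2 = d1 - sigma * sqrt(T) = 1.37663045
exp(-rT) = 0.99542898; exp(-qT) = 0.99675657
C = S_0 * exp(-qT) * N(d1) - K * exp(-rT) * N(d2)
N(d1) = 0.92343773; N(d2) = 0.91568673
C = 9.8500 * 0.99675657 * 0.92343773 - 9.1700 * 0.99542898 * 0.91568673 = 0.7079

Answer: Price = 0.7079


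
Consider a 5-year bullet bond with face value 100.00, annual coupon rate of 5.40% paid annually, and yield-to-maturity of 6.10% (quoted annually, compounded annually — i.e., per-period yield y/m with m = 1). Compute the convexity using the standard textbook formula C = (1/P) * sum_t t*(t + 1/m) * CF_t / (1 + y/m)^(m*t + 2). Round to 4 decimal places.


Answer: Convexity = 23.1568

Derivation:
Coupon per period c = face * coupon_rate / m = 5.400000
Periods per year m = 1; per-period yield y/m = 0.061000
Number of cashflows N = 5
Cashflows (t years, CF_t, discount factor 1/(1+y/m)^(m*t), PV):
  t = 1.0000: CF_t = 5.400000, DF = 0.942507, PV = 5.089538
  t = 2.0000: CF_t = 5.400000, DF = 0.888320, PV = 4.796926
  t = 3.0000: CF_t = 5.400000, DF = 0.837247, PV = 4.521136
  t = 4.0000: CF_t = 5.400000, DF = 0.789112, PV = 4.261203
  t = 5.0000: CF_t = 105.400000, DF = 0.743743, PV = 78.390546
Price P = sum_t PV_t = 97.059350
Convexity numerator sum_t t*(t + 1/m) * CF_t / (1+y/m)^(m*t + 2):
  t = 1.0000: term = 9.042273
  t = 2.0000: term = 25.567218
  t = 3.0000: term = 48.194567
  t = 4.0000: term = 75.706201
  t = 5.0000: term = 2089.075704
Convexity = (1/P) * sum = 2247.585963 / 97.059350 = 23.156821


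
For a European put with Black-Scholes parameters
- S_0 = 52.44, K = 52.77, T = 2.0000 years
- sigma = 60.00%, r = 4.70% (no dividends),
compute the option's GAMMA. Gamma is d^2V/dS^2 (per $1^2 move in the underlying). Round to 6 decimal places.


Answer: Gamma = 0.007801

Derivation:
d1 = 0.5276511075; d2 = -0.3208770299
phi(d1) = 0.3470986037; exp(-qT) = 1.0000000000; exp(-rT) = 0.9102827622
Gamma = exp(-qT) * phi(d1) / (S * sigma * sqrt(T)) = 1.0000000000 * 0.3470986037 / (52.4400 * 0.6000 * 1.4142135624) = 0.007801


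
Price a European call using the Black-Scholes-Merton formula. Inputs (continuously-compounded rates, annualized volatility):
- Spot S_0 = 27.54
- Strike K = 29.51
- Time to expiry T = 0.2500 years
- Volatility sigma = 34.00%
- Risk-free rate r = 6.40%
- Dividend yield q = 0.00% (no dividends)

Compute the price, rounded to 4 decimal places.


d1 = (ln(S/K) + (r - q + 0.5*sigma^2) * T) / (sigma * sqrt(T)) = -0.22729233
d2 = d1 - sigma * sqrt(T) = -0.39729233
exp(-rT) = 0.98412732; exp(-qT) = 1.00000000
C = S_0 * exp(-qT) * N(d1) - K * exp(-rT) * N(d2)
N(d1) = 0.41009822; N(d2) = 0.34557595
C = 27.5400 * 1.00000000 * 0.41009822 - 29.5100 * 0.98412732 * 0.34557595 = 1.2580

Answer: Price = 1.2580


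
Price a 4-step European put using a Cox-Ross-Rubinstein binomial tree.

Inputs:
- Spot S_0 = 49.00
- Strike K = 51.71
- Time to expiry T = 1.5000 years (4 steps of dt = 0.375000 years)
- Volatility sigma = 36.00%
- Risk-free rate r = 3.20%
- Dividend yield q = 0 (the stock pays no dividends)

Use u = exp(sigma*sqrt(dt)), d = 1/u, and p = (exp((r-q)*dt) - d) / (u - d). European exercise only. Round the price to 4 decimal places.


Answer: Price = V(0,0) = 8.6262

Derivation:
dt = T/N = 0.375000
u = exp(sigma*sqrt(dt)) = 1.246643; d = 1/u = 0.802154
p = (exp((r-q)*dt) - d) / (u - d) = 0.472269
Discount per step: exp(-r*dt) = 0.988072
Stock lattice S(k, i) with i counting down-moves:
  k=0: S(0,0) = 49.0000
  k=1: S(1,0) = 61.0855; S(1,1) = 39.3056
  k=2: S(2,0) = 76.1518; S(2,1) = 49.0000; S(2,2) = 31.5291
  k=3: S(3,0) = 94.9341; S(3,1) = 61.0855; S(3,2) = 39.3056; S(3,3) = 25.2912
  k=4: S(4,0) = 118.3488; S(4,1) = 76.1518; S(4,2) = 49.0000; S(4,3) = 31.5291; S(4,4) = 20.2875
Terminal payoffs V(N, i) = max(K - S_T, 0):
  V(4,0) = 0.000000; V(4,1) = 0.000000; V(4,2) = 2.710000; V(4,3) = 20.180862; V(4,4) = 31.422519
Backward induction: V(k, i) = exp(-r*dt) * [p * V(k+1, i) + (1-p) * V(k+1, i+1)].
  V(3,0) = exp(-r*dt) * [p*0.000000 + (1-p)*0.000000] = 0.000000
  V(3,1) = exp(-r*dt) * [p*0.000000 + (1-p)*2.710000] = 1.413093
  V(3,2) = exp(-r*dt) * [p*2.710000 + (1-p)*20.180862] = 11.787619
  V(3,3) = exp(-r*dt) * [p*20.180862 + (1-p)*31.422519] = 25.801949
  V(2,0) = exp(-r*dt) * [p*0.000000 + (1-p)*1.413093] = 0.736838
  V(2,1) = exp(-r*dt) * [p*1.413093 + (1-p)*11.787619] = 6.805893
  V(2,2) = exp(-r*dt) * [p*11.787619 + (1-p)*25.801949] = 18.954596
  V(1,0) = exp(-r*dt) * [p*0.736838 + (1-p)*6.805893] = 3.892676
  V(1,1) = exp(-r*dt) * [p*6.805893 + (1-p)*18.954596] = 13.059487
  V(0,0) = exp(-r*dt) * [p*3.892676 + (1-p)*13.059487] = 8.626153


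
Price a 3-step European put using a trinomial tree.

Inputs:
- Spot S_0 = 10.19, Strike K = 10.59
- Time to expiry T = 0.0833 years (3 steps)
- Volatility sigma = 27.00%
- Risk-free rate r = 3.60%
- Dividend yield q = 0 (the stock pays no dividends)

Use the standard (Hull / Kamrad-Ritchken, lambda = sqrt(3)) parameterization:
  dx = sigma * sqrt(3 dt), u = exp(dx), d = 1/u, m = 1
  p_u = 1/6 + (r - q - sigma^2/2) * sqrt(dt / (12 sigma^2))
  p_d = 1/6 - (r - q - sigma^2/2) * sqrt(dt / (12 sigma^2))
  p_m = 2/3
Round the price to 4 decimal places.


Answer: Price = V(0,0) = 0.5520

Derivation:
dt = T/N = 0.027767; dx = sigma*sqrt(3*dt) = 0.077927
u = exp(dx) = 1.081043; d = 1/u = 0.925032
p_u = 0.166586, p_m = 0.666667, p_d = 0.166747
Discount per step: exp(-r*dt) = 0.999001
Stock lattice S(k, j) with j the centered position index:
  k=0: S(0,+0) = 10.1900
  k=1: S(1,-1) = 9.4261; S(1,+0) = 10.1900; S(1,+1) = 11.0158
  k=2: S(2,-2) = 8.7194; S(2,-1) = 9.4261; S(2,+0) = 10.1900; S(2,+1) = 11.0158; S(2,+2) = 11.9086
  k=3: S(3,-3) = 8.0658; S(3,-2) = 8.7194; S(3,-1) = 9.4261; S(3,+0) = 10.1900; S(3,+1) = 11.0158; S(3,+2) = 11.9086; S(3,+3) = 12.8737
Terminal payoffs V(N, j) = max(K - S_T, 0):
  V(3,-3) = 2.524250; V(3,-2) = 1.870574; V(3,-1) = 1.163922; V(3,+0) = 0.400000; V(3,+1) = 0.000000; V(3,+2) = 0.000000; V(3,+3) = 0.000000
Backward induction: V(k, j) = exp(-r*dt) * [p_u * V(k+1, j+1) + p_m * V(k+1, j) + p_d * V(k+1, j-1)]
  V(2,-2) = exp(-r*dt) * [p_u*1.163922 + p_m*1.870574 + p_d*2.524250] = 1.859993
  V(2,-1) = exp(-r*dt) * [p_u*0.400000 + p_m*1.163922 + p_d*1.870574] = 1.153341
  V(2,+0) = exp(-r*dt) * [p_u*0.000000 + p_m*0.400000 + p_d*1.163922] = 0.460287
  V(2,+1) = exp(-r*dt) * [p_u*0.000000 + p_m*0.000000 + p_d*0.400000] = 0.066632
  V(2,+2) = exp(-r*dt) * [p_u*0.000000 + p_m*0.000000 + p_d*0.000000] = 0.000000
  V(1,-1) = exp(-r*dt) * [p_u*0.460287 + p_m*1.153341 + p_d*1.859993] = 1.154565
  V(1,+0) = exp(-r*dt) * [p_u*0.066632 + p_m*0.460287 + p_d*1.153341] = 0.509764
  V(1,+1) = exp(-r*dt) * [p_u*0.000000 + p_m*0.066632 + p_d*0.460287] = 0.121052
  V(0,+0) = exp(-r*dt) * [p_u*0.121052 + p_m*0.509764 + p_d*1.154565] = 0.551976


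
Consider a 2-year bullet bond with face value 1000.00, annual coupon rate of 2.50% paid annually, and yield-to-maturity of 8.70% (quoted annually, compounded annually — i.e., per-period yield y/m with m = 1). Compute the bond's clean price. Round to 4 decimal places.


Coupon per period c = face * coupon_rate / m = 25.000000
Periods per year m = 1; per-period yield y/m = 0.087000
Number of cashflows N = 2
Cashflows (t years, CF_t, discount factor 1/(1+y/m)^(m*t), PV):
  t = 1.0000: CF_t = 25.000000, DF = 0.919963, PV = 22.999080
  t = 2.0000: CF_t = 1025.000000, DF = 0.846332, PV = 867.490599
Price P = sum_t PV_t = 890.489679

Answer: Price = 890.4897


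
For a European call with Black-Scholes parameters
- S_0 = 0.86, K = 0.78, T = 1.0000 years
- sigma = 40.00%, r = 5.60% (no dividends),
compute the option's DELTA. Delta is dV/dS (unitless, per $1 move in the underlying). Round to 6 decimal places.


d1 = 0.5840961739; d2 = 0.1840961739
phi(d1) = 0.3363770070; exp(-qT) = 1.0000000000; exp(-rT) = 0.9455391359
N(d1) = 0.7204221956
Delta = exp(-qT) * N(d1) = 1.0000000000 * 0.7204221956 = 0.720422

Answer: Delta = 0.720422


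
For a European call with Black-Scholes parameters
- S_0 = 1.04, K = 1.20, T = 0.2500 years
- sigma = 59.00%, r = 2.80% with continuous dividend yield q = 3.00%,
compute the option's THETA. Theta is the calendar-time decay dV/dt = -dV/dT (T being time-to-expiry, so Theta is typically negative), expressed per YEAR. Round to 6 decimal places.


Answer: Theta = -0.226775

Derivation:
d1 = -0.3392825208; d2 = -0.6342825208
phi(d1) = 0.3766289297; exp(-qT) = 0.9925280548; exp(-rT) = 0.9930244429
Theta = -S*exp(-qT)*phi(d1)*sigma/(2*sqrt(T)) - r*K*exp(-rT)*N(d2) + q*S*exp(-qT)*N(d1)
N(d1) = 0.3671984545; N(d2) = 0.2629482308; sqrt(T) = 0.5000000000
Term 1 = -1.0400 * 0.9925280548 * 0.3766289297 * 0.5900 / (2 * 0.5000000000) = -0.2293727484
Term 2 = -0.0280 * 1.2000 * 0.9930244429 * 0.2629482308 = -0.0087734311
Term 3 = 0.0300 * 1.0400 * 0.9925280548 * 0.3671984545 = 0.0113709888
Theta = -0.2293727484 + (-0.0087734311) + (0.0113709888) = -0.226775


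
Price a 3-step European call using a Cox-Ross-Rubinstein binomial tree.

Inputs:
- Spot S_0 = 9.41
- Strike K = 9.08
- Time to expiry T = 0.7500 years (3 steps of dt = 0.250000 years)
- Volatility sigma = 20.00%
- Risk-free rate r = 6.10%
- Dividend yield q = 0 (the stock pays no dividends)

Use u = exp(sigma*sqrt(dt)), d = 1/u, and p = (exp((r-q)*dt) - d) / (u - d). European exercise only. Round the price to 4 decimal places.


dt = T/N = 0.250000
u = exp(sigma*sqrt(dt)) = 1.105171; d = 1/u = 0.904837
p = (exp((r-q)*dt) - d) / (u - d) = 0.551727
Discount per step: exp(-r*dt) = 0.984866
Stock lattice S(k, i) with i counting down-moves:
  k=0: S(0,0) = 9.4100
  k=1: S(1,0) = 10.3997; S(1,1) = 8.5145
  k=2: S(2,0) = 11.4934; S(2,1) = 9.4100; S(2,2) = 7.7043
  k=3: S(3,0) = 12.7022; S(3,1) = 10.3997; S(3,2) = 8.5145; S(3,3) = 6.9711
Terminal payoffs V(N, i) = max(S_T - K, 0):
  V(3,0) = 3.622171; V(3,1) = 1.319658; V(3,2) = 0.000000; V(3,3) = 0.000000
Backward induction: V(k, i) = exp(-r*dt) * [p * V(k+1, i) + (1-p) * V(k+1, i+1)].
  V(2,0) = exp(-r*dt) * [p*3.622171 + (1-p)*1.319658] = 2.550819
  V(2,1) = exp(-r*dt) * [p*1.319658 + (1-p)*0.000000] = 0.717072
  V(2,2) = exp(-r*dt) * [p*0.000000 + (1-p)*0.000000] = 0.000000
  V(1,0) = exp(-r*dt) * [p*2.550819 + (1-p)*0.717072] = 1.702636
  V(1,1) = exp(-r*dt) * [p*0.717072 + (1-p)*0.000000] = 0.389641
  V(0,0) = exp(-r*dt) * [p*1.702636 + (1-p)*0.389641] = 1.097196

Answer: Price = V(0,0) = 1.0972


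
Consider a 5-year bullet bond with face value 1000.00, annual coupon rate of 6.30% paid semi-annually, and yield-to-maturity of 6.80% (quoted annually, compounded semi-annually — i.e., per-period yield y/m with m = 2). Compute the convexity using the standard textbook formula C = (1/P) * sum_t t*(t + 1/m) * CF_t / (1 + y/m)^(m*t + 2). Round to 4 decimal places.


Answer: Convexity = 21.3652

Derivation:
Coupon per period c = face * coupon_rate / m = 31.500000
Periods per year m = 2; per-period yield y/m = 0.034000
Number of cashflows N = 10
Cashflows (t years, CF_t, discount factor 1/(1+y/m)^(m*t), PV):
  t = 0.5000: CF_t = 31.500000, DF = 0.967118, PV = 30.464217
  t = 1.0000: CF_t = 31.500000, DF = 0.935317, PV = 29.462492
  t = 1.5000: CF_t = 31.500000, DF = 0.904562, PV = 28.493706
  t = 2.0000: CF_t = 31.500000, DF = 0.874818, PV = 27.556776
  t = 2.5000: CF_t = 31.500000, DF = 0.846052, PV = 26.650653
  t = 3.0000: CF_t = 31.500000, DF = 0.818233, PV = 25.774326
  t = 3.5000: CF_t = 31.500000, DF = 0.791327, PV = 24.926815
  t = 4.0000: CF_t = 31.500000, DF = 0.765307, PV = 24.107171
  t = 4.5000: CF_t = 31.500000, DF = 0.740142, PV = 23.314478
  t = 5.0000: CF_t = 1031.500000, DF = 0.715805, PV = 738.352662
Price P = sum_t PV_t = 979.103295
Convexity numerator sum_t t*(t + 1/m) * CF_t / (1+y/m)^(m*t + 2):
  t = 0.5000: term = 14.246853
  t = 1.0000: term = 41.335163
  t = 1.5000: term = 79.951960
  t = 2.0000: term = 128.871631
  t = 2.5000: term = 186.951109
  t = 3.0000: term = 253.125293
  t = 3.5000: term = 326.402699
  t = 4.0000: term = 405.861327
  t = 4.5000: term = 490.644738
  t = 5.0000: term = 18991.333531
Convexity = (1/P) * sum = 20918.724304 / 979.103295 = 21.365186


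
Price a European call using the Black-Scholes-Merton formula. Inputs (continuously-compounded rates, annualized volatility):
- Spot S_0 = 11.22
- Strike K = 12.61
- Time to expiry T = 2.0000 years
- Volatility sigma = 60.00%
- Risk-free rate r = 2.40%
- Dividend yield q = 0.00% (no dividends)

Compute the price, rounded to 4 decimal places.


d1 = (ln(S/K) + (r - q + 0.5*sigma^2) * T) / (sigma * sqrt(T)) = 0.34319162
d2 = d1 - sigma * sqrt(T) = -0.50533651
exp(-rT) = 0.95313379; exp(-qT) = 1.00000000
C = S_0 * exp(-qT) * N(d1) - K * exp(-rT) * N(d2)
N(d1) = 0.63427285; N(d2) = 0.30666125
C = 11.2200 * 1.00000000 * 0.63427285 - 12.6100 * 0.95313379 * 0.30666125 = 3.4308

Answer: Price = 3.4308


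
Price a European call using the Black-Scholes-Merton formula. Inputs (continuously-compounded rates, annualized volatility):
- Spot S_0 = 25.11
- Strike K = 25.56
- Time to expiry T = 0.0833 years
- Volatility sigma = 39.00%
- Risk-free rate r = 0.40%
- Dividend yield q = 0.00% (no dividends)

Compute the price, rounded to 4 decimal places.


d1 = (ln(S/K) + (r - q + 0.5*sigma^2) * T) / (sigma * sqrt(T)) = -0.09856267
d2 = d1 - sigma * sqrt(T) = -0.21112345
exp(-rT) = 0.99966686; exp(-qT) = 1.00000000
C = S_0 * exp(-qT) * N(d1) - K * exp(-rT) * N(d2)
N(d1) = 0.46074276; N(d2) = 0.41639547
C = 25.1100 * 1.00000000 * 0.46074276 - 25.5600 * 0.99966686 * 0.41639547 = 0.9297

Answer: Price = 0.9297


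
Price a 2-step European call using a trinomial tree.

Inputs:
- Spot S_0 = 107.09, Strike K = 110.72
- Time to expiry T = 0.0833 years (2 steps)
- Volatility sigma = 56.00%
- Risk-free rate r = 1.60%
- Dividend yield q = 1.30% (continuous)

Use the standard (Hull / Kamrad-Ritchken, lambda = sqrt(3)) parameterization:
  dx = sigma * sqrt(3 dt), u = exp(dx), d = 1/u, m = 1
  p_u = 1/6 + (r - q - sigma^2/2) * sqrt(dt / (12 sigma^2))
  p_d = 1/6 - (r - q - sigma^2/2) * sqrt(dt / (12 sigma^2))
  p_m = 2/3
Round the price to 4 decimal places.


dt = T/N = 0.041650; dx = sigma*sqrt(3*dt) = 0.197950
u = exp(dx) = 1.218902; d = 1/u = 0.820411
p_u = 0.150486, p_m = 0.666667, p_d = 0.182847
Discount per step: exp(-r*dt) = 0.999334
Stock lattice S(k, j) with j the centered position index:
  k=0: S(0,+0) = 107.0900
  k=1: S(1,-1) = 87.8578; S(1,+0) = 107.0900; S(1,+1) = 130.5322
  k=2: S(2,-2) = 72.0795; S(2,-1) = 87.8578; S(2,+0) = 107.0900; S(2,+1) = 130.5322; S(2,+2) = 159.1059
Terminal payoffs V(N, j) = max(S_T - K, 0):
  V(2,-2) = 0.000000; V(2,-1) = 0.000000; V(2,+0) = 0.000000; V(2,+1) = 19.812195; V(2,+2) = 48.385928
Backward induction: V(k, j) = exp(-r*dt) * [p_u * V(k+1, j+1) + p_m * V(k+1, j) + p_d * V(k+1, j-1)]
  V(1,-1) = exp(-r*dt) * [p_u*0.000000 + p_m*0.000000 + p_d*0.000000] = 0.000000
  V(1,+0) = exp(-r*dt) * [p_u*19.812195 + p_m*0.000000 + p_d*0.000000] = 2.979480
  V(1,+1) = exp(-r*dt) * [p_u*48.385928 + p_m*19.812195 + p_d*0.000000] = 20.475905
  V(0,+0) = exp(-r*dt) * [p_u*20.475905 + p_m*2.979480 + p_d*0.000000] = 5.064290

Answer: Price = V(0,0) = 5.0643


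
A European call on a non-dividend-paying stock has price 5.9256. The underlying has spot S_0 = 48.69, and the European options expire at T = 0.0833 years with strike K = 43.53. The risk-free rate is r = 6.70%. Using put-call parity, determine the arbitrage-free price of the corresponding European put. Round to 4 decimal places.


Put-call parity: C - P = S_0 * exp(-qT) - K * exp(-rT).
S_0 * exp(-qT) = 48.6900 * 1.00000000 = 48.69000000
K * exp(-rT) = 43.5300 * 0.99443445 = 43.28773141
P = C - S*exp(-qT) + K*exp(-rT)
P = 5.9256 - 48.69000000 + 43.28773141 = 0.5233

Answer: Put price = 0.5233


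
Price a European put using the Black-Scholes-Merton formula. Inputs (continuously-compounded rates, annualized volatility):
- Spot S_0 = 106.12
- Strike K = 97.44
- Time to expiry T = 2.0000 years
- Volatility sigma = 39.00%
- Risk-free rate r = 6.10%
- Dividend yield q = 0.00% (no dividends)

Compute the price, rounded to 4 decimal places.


Answer: Price = 12.3796

Derivation:
d1 = (ln(S/K) + (r - q + 0.5*sigma^2) * T) / (sigma * sqrt(T)) = 0.65168724
d2 = d1 - sigma * sqrt(T) = 0.10014395
exp(-rT) = 0.88514837; exp(-qT) = 1.00000000
P = K * exp(-rT) * N(-d2) - S_0 * exp(-qT) * N(-d1)
N(-d1) = 0.25730148; N(-d2) = 0.46011502
P = 97.4400 * 0.88514837 * 0.46011502 - 106.1200 * 1.00000000 * 0.25730148 = 12.3796


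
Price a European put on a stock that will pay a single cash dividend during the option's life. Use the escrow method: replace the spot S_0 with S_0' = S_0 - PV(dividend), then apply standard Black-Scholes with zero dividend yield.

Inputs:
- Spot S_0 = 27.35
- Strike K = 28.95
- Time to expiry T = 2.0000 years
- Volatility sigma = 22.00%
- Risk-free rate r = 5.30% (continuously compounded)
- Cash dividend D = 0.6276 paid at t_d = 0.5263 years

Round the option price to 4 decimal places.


Answer: Price = 2.9234

Derivation:
PV(D) = D * exp(-r * t_d) = 0.6276 * 0.97249154 = 0.61033569
S_0' = S_0 - PV(D) = 27.3500 - 0.61033569 = 26.73966431
d1 = (ln(S_0'/K) + (r + sigma^2/2)*T) / (sigma*sqrt(T)) = 0.24098782
d2 = d1 - sigma*sqrt(T) = -0.07013916
exp(-rT) = 0.89942465
N(-d1) = 0.40478228; N(-d2) = 0.52795855
P = K * exp(-rT) * N(-d2) - S_0' * N(-d1) = 28.9500 * 0.89942465 * 0.52795855 - 26.73966431 * 0.40478228 = 2.9234


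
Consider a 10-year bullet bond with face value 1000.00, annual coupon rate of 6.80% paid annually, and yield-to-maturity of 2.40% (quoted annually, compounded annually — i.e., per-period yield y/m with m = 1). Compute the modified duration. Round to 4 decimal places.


Coupon per period c = face * coupon_rate / m = 68.000000
Periods per year m = 1; per-period yield y/m = 0.024000
Number of cashflows N = 10
Cashflows (t years, CF_t, discount factor 1/(1+y/m)^(m*t), PV):
  t = 1.0000: CF_t = 68.000000, DF = 0.976562, PV = 66.406250
  t = 2.0000: CF_t = 68.000000, DF = 0.953674, PV = 64.849854
  t = 3.0000: CF_t = 68.000000, DF = 0.931323, PV = 63.329935
  t = 4.0000: CF_t = 68.000000, DF = 0.909495, PV = 61.845640
  t = 5.0000: CF_t = 68.000000, DF = 0.888178, PV = 60.396133
  t = 6.0000: CF_t = 68.000000, DF = 0.867362, PV = 58.980598
  t = 7.0000: CF_t = 68.000000, DF = 0.847033, PV = 57.598240
  t = 8.0000: CF_t = 68.000000, DF = 0.827181, PV = 56.248282
  t = 9.0000: CF_t = 68.000000, DF = 0.807794, PV = 54.929963
  t = 10.0000: CF_t = 1068.000000, DF = 0.788861, PV = 842.503447
Price P = sum_t PV_t = 1387.088340
First compute Macaulay numerator sum_t t * PV_t:
  t * PV_t at t = 1.0000: 66.406250
  t * PV_t at t = 2.0000: 129.699707
  t * PV_t at t = 3.0000: 189.989805
  t * PV_t at t = 4.0000: 247.382559
  t * PV_t at t = 5.0000: 301.980663
  t * PV_t at t = 6.0000: 353.883589
  t * PV_t at t = 7.0000: 403.187683
  t * PV_t at t = 8.0000: 449.986253
  t * PV_t at t = 9.0000: 494.369663
  t * PV_t at t = 10.0000: 8425.034468
Macaulay duration D = 11061.920640 / 1387.088340 = 7.974922
Modified duration = D / (1 + y/m) = 7.974922 / (1 + 0.024000) = 7.788009

Answer: Modified duration = 7.7880


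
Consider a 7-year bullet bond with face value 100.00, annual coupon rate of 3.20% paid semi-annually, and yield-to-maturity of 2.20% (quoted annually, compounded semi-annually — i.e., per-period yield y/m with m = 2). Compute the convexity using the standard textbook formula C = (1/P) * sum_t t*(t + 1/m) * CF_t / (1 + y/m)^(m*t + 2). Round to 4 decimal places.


Coupon per period c = face * coupon_rate / m = 1.600000
Periods per year m = 2; per-period yield y/m = 0.011000
Number of cashflows N = 14
Cashflows (t years, CF_t, discount factor 1/(1+y/m)^(m*t), PV):
  t = 0.5000: CF_t = 1.600000, DF = 0.989120, PV = 1.582591
  t = 1.0000: CF_t = 1.600000, DF = 0.978358, PV = 1.565372
  t = 1.5000: CF_t = 1.600000, DF = 0.967713, PV = 1.548341
  t = 2.0000: CF_t = 1.600000, DF = 0.957184, PV = 1.531494
  t = 2.5000: CF_t = 1.600000, DF = 0.946769, PV = 1.514831
  t = 3.0000: CF_t = 1.600000, DF = 0.936468, PV = 1.498349
  t = 3.5000: CF_t = 1.600000, DF = 0.926279, PV = 1.482047
  t = 4.0000: CF_t = 1.600000, DF = 0.916201, PV = 1.465922
  t = 4.5000: CF_t = 1.600000, DF = 0.906232, PV = 1.449972
  t = 5.0000: CF_t = 1.600000, DF = 0.896372, PV = 1.434196
  t = 5.5000: CF_t = 1.600000, DF = 0.886620, PV = 1.418591
  t = 6.0000: CF_t = 1.600000, DF = 0.876973, PV = 1.403157
  t = 6.5000: CF_t = 1.600000, DF = 0.867431, PV = 1.387890
  t = 7.0000: CF_t = 101.600000, DF = 0.857993, PV = 87.172104
Price P = sum_t PV_t = 106.454857
Convexity numerator sum_t t*(t + 1/m) * CF_t / (1+y/m)^(m*t + 2):
  t = 0.5000: term = 0.774170
  t = 1.0000: term = 2.297241
  t = 1.5000: term = 4.544493
  t = 2.0000: term = 7.491746
  t = 2.5000: term = 11.115350
  t = 3.0000: term = 15.392177
  t = 3.5000: term = 20.299606
  t = 4.0000: term = 25.815523
  t = 4.5000: term = 31.918303
  t = 5.0000: term = 38.586804
  t = 5.5000: term = 45.800361
  t = 6.0000: term = 53.538773
  t = 6.5000: term = 61.782296
  t = 7.0000: term = 4477.488941
Convexity = (1/P) * sum = 4796.845786 / 106.454857 = 45.059906

Answer: Convexity = 45.0599


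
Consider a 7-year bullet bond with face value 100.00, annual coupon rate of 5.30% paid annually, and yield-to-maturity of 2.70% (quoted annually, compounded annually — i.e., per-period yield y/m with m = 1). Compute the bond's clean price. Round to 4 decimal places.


Answer: Price = 116.3835

Derivation:
Coupon per period c = face * coupon_rate / m = 5.300000
Periods per year m = 1; per-period yield y/m = 0.027000
Number of cashflows N = 7
Cashflows (t years, CF_t, discount factor 1/(1+y/m)^(m*t), PV):
  t = 1.0000: CF_t = 5.300000, DF = 0.973710, PV = 5.160662
  t = 2.0000: CF_t = 5.300000, DF = 0.948111, PV = 5.024987
  t = 3.0000: CF_t = 5.300000, DF = 0.923185, PV = 4.892880
  t = 4.0000: CF_t = 5.300000, DF = 0.898914, PV = 4.764245
  t = 5.0000: CF_t = 5.300000, DF = 0.875282, PV = 4.638992
  t = 6.0000: CF_t = 5.300000, DF = 0.852270, PV = 4.517032
  t = 7.0000: CF_t = 105.300000, DF = 0.829864, PV = 87.384673
Price P = sum_t PV_t = 116.383472


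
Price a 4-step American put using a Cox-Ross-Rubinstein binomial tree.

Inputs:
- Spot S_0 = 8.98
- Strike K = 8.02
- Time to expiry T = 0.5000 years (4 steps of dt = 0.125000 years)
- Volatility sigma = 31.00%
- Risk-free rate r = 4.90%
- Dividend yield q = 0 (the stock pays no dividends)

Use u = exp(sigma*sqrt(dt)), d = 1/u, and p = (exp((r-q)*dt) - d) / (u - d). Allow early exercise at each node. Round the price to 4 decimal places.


dt = T/N = 0.125000
u = exp(sigma*sqrt(dt)) = 1.115833; d = 1/u = 0.896191
p = (exp((r-q)*dt) - d) / (u - d) = 0.500599
Discount per step: exp(-r*dt) = 0.993894
Stock lattice S(k, i) with i counting down-moves:
  k=0: S(0,0) = 8.9800
  k=1: S(1,0) = 10.0202; S(1,1) = 8.0478
  k=2: S(2,0) = 11.1809; S(2,1) = 8.9800; S(2,2) = 7.2124
  k=3: S(3,0) = 12.4760; S(3,1) = 10.0202; S(3,2) = 8.0478; S(3,3) = 6.4637
  k=4: S(4,0) = 13.9211; S(4,1) = 11.1809; S(4,2) = 8.9800; S(4,3) = 7.2124; S(4,4) = 5.7927
Terminal payoffs V(N, i) = max(K - S_T, 0):
  V(4,0) = 0.000000; V(4,1) = 0.000000; V(4,2) = 0.000000; V(4,3) = 0.807636; V(4,4) = 2.227328
Backward induction: V(k, i) = exp(-r*dt) * [p * V(k+1, i) + (1-p) * V(k+1, i+1)]; then take max(V_cont, immediate exercise) for American.
  V(3,0) = exp(-r*dt) * [p*0.000000 + (1-p)*0.000000] = 0.000000; exercise = 0.000000; V(3,0) = max -> 0.000000
  V(3,1) = exp(-r*dt) * [p*0.000000 + (1-p)*0.000000] = 0.000000; exercise = 0.000000; V(3,1) = max -> 0.000000
  V(3,2) = exp(-r*dt) * [p*0.000000 + (1-p)*0.807636] = 0.400871; exercise = 0.000000; V(3,2) = max -> 0.400871
  V(3,3) = exp(-r*dt) * [p*0.807636 + (1-p)*2.227328] = 1.507371; exercise = 1.556343; V(3,3) = max -> 1.556343
  V(2,0) = exp(-r*dt) * [p*0.000000 + (1-p)*0.000000] = 0.000000; exercise = 0.000000; V(2,0) = max -> 0.000000
  V(2,1) = exp(-r*dt) * [p*0.000000 + (1-p)*0.400871] = 0.198973; exercise = 0.000000; V(2,1) = max -> 0.198973
  V(2,2) = exp(-r*dt) * [p*0.400871 + (1-p)*1.556343] = 0.971944; exercise = 0.807636; V(2,2) = max -> 0.971944
  V(1,0) = exp(-r*dt) * [p*0.000000 + (1-p)*0.198973] = 0.098761; exercise = 0.000000; V(1,0) = max -> 0.098761
  V(1,1) = exp(-r*dt) * [p*0.198973 + (1-p)*0.971944] = 0.581424; exercise = 0.000000; V(1,1) = max -> 0.581424
  V(0,0) = exp(-r*dt) * [p*0.098761 + (1-p)*0.581424] = 0.337728; exercise = 0.000000; V(0,0) = max -> 0.337728

Answer: Price = V(0,0) = 0.3377


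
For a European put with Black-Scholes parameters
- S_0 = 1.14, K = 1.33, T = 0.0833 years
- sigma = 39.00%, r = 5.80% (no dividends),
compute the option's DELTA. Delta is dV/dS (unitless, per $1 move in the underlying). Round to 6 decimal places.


d1 = -1.2702853541; d2 = -1.3828461377
phi(d1) = 0.1780392987; exp(-qT) = 1.0000000000; exp(-rT) = 0.9951802524
N(-d1) = 0.8980084984
Delta = -exp(-qT) * N(-d1) = -1.0000000000 * 0.8980084984 = -0.898008

Answer: Delta = -0.898008


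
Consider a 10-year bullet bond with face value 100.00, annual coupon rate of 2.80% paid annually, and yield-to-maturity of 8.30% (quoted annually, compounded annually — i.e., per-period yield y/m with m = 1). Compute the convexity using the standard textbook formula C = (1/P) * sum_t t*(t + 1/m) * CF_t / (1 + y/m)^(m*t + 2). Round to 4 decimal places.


Coupon per period c = face * coupon_rate / m = 2.800000
Periods per year m = 1; per-period yield y/m = 0.083000
Number of cashflows N = 10
Cashflows (t years, CF_t, discount factor 1/(1+y/m)^(m*t), PV):
  t = 1.0000: CF_t = 2.800000, DF = 0.923361, PV = 2.585411
  t = 2.0000: CF_t = 2.800000, DF = 0.852596, PV = 2.387268
  t = 3.0000: CF_t = 2.800000, DF = 0.787254, PV = 2.204310
  t = 4.0000: CF_t = 2.800000, DF = 0.726919, PV = 2.035374
  t = 5.0000: CF_t = 2.800000, DF = 0.671209, PV = 1.879385
  t = 6.0000: CF_t = 2.800000, DF = 0.619768, PV = 1.735351
  t = 7.0000: CF_t = 2.800000, DF = 0.572270, PV = 1.602355
  t = 8.0000: CF_t = 2.800000, DF = 0.528412, PV = 1.479552
  t = 9.0000: CF_t = 2.800000, DF = 0.487915, PV = 1.366161
  t = 10.0000: CF_t = 102.800000, DF = 0.450521, PV = 46.313601
Price P = sum_t PV_t = 63.588768
Convexity numerator sum_t t*(t + 1/m) * CF_t / (1+y/m)^(m*t + 2):
  t = 1.0000: term = 4.408620
  t = 2.0000: term = 12.212244
  t = 3.0000: term = 22.552620
  t = 4.0000: term = 34.707017
  t = 5.0000: term = 48.070661
  t = 6.0000: term = 62.141205
  t = 7.0000: term = 76.505023
  t = 8.0000: term = 90.825116
  t = 9.0000: term = 104.830466
  t = 10.0000: term = 4343.544951
Convexity = (1/P) * sum = 4799.797921 / 63.588768 = 75.481851

Answer: Convexity = 75.4819


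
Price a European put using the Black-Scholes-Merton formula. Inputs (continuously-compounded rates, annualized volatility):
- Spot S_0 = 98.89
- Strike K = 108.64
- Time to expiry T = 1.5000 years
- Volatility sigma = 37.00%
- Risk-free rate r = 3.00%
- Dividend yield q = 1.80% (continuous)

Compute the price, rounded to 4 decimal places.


d1 = (ln(S/K) + (r - q + 0.5*sigma^2) * T) / (sigma * sqrt(T)) = 0.05879538
d2 = d1 - sigma * sqrt(T) = -0.39436022
exp(-rT) = 0.95599748; exp(-qT) = 0.97336124
P = K * exp(-rT) * N(-d2) - S_0 * exp(-qT) * N(-d1)
N(-d1) = 0.47655754; N(-d2) = 0.65334245
P = 108.6400 * 0.95599748 * 0.65334245 - 98.8900 * 0.97336124 * 0.47655754 = 21.9845

Answer: Price = 21.9845


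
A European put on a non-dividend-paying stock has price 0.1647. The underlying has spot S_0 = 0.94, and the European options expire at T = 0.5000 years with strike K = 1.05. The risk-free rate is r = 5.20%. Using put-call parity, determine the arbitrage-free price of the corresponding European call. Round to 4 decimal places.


Answer: Call price = 0.0816

Derivation:
Put-call parity: C - P = S_0 * exp(-qT) - K * exp(-rT).
S_0 * exp(-qT) = 0.9400 * 1.00000000 = 0.94000000
K * exp(-rT) = 1.0500 * 0.97433509 = 1.02305184
C = P + S*exp(-qT) - K*exp(-rT)
C = 0.1647 + 0.94000000 - 1.02305184 = 0.0816


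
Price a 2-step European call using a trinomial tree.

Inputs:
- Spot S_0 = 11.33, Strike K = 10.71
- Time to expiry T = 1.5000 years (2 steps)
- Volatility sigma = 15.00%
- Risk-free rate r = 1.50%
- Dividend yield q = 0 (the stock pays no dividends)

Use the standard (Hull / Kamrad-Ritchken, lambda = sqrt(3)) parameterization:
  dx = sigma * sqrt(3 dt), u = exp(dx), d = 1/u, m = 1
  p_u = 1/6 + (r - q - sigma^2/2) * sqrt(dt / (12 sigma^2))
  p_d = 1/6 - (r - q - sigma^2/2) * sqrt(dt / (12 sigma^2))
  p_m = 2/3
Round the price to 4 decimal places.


dt = T/N = 0.750000; dx = sigma*sqrt(3*dt) = 0.225000
u = exp(dx) = 1.252323; d = 1/u = 0.798516
p_u = 0.172917, p_m = 0.666667, p_d = 0.160417
Discount per step: exp(-r*dt) = 0.988813
Stock lattice S(k, j) with j the centered position index:
  k=0: S(0,+0) = 11.3300
  k=1: S(1,-1) = 9.0472; S(1,+0) = 11.3300; S(1,+1) = 14.1888
  k=2: S(2,-2) = 7.2243; S(2,-1) = 9.0472; S(2,+0) = 11.3300; S(2,+1) = 14.1888; S(2,+2) = 17.7690
Terminal payoffs V(N, j) = max(S_T - K, 0):
  V(2,-2) = 0.000000; V(2,-1) = 0.000000; V(2,+0) = 0.620000; V(2,+1) = 3.478816; V(2,+2) = 7.058977
Backward induction: V(k, j) = exp(-r*dt) * [p_u * V(k+1, j+1) + p_m * V(k+1, j) + p_d * V(k+1, j-1)]
  V(1,-1) = exp(-r*dt) * [p_u*0.620000 + p_m*0.000000 + p_d*0.000000] = 0.106009
  V(1,+0) = exp(-r*dt) * [p_u*3.478816 + p_m*0.620000 + p_d*0.000000] = 1.003525
  V(1,+1) = exp(-r*dt) * [p_u*7.058977 + p_m*3.478816 + p_d*0.620000] = 3.598572
  V(0,+0) = exp(-r*dt) * [p_u*3.598572 + p_m*1.003525 + p_d*0.106009] = 1.293640

Answer: Price = V(0,0) = 1.2936


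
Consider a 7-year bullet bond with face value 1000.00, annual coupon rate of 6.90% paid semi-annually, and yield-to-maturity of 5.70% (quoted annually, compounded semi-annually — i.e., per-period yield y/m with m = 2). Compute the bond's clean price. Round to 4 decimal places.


Coupon per period c = face * coupon_rate / m = 34.500000
Periods per year m = 2; per-period yield y/m = 0.028500
Number of cashflows N = 14
Cashflows (t years, CF_t, discount factor 1/(1+y/m)^(m*t), PV):
  t = 0.5000: CF_t = 34.500000, DF = 0.972290, PV = 33.543996
  t = 1.0000: CF_t = 34.500000, DF = 0.945347, PV = 32.614483
  t = 1.5000: CF_t = 34.500000, DF = 0.919152, PV = 31.710728
  t = 2.0000: CF_t = 34.500000, DF = 0.893682, PV = 30.832015
  t = 2.5000: CF_t = 34.500000, DF = 0.868917, PV = 29.977652
  t = 3.0000: CF_t = 34.500000, DF = 0.844840, PV = 29.146964
  t = 3.5000: CF_t = 34.500000, DF = 0.821429, PV = 28.339294
  t = 4.0000: CF_t = 34.500000, DF = 0.798667, PV = 27.554005
  t = 4.5000: CF_t = 34.500000, DF = 0.776536, PV = 26.790476
  t = 5.0000: CF_t = 34.500000, DF = 0.755018, PV = 26.048105
  t = 5.5000: CF_t = 34.500000, DF = 0.734096, PV = 25.326305
  t = 6.0000: CF_t = 34.500000, DF = 0.713754, PV = 24.624507
  t = 6.5000: CF_t = 34.500000, DF = 0.693976, PV = 23.942155
  t = 7.0000: CF_t = 1034.500000, DF = 0.674745, PV = 698.023993
Price P = sum_t PV_t = 1068.474678

Answer: Price = 1068.4747


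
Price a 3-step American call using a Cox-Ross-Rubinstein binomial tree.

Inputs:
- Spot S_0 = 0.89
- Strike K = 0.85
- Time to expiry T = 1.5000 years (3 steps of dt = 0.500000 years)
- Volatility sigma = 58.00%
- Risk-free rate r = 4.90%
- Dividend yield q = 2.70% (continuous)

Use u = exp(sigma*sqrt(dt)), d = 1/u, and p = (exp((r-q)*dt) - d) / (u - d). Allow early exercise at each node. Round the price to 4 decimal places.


Answer: Price = V(0,0) = 0.2804

Derivation:
dt = T/N = 0.500000
u = exp(sigma*sqrt(dt)) = 1.507002; d = 1/u = 0.663569
p = (exp((r-q)*dt) - d) / (u - d) = 0.411997
Discount per step: exp(-r*dt) = 0.975798
Stock lattice S(k, i) with i counting down-moves:
  k=0: S(0,0) = 0.8900
  k=1: S(1,0) = 1.3412; S(1,1) = 0.5906
  k=2: S(2,0) = 2.0212; S(2,1) = 0.8900; S(2,2) = 0.3919
  k=3: S(3,0) = 3.0460; S(3,1) = 1.3412; S(3,2) = 0.5906; S(3,3) = 0.2600
Terminal payoffs V(N, i) = max(S_T - K, 0):
  V(3,0) = 2.196008; V(3,1) = 0.491231; V(3,2) = 0.000000; V(3,3) = 0.000000
Backward induction: V(k, i) = exp(-r*dt) * [p * V(k+1, i) + (1-p) * V(k+1, i+1)]; then take max(V_cont, immediate exercise) for American.
  V(2,0) = exp(-r*dt) * [p*2.196008 + (1-p)*0.491231] = 1.164706; exercise = 1.171238; V(2,0) = max -> 1.171238
  V(2,1) = exp(-r*dt) * [p*0.491231 + (1-p)*0.000000] = 0.197488; exercise = 0.040000; V(2,1) = max -> 0.197488
  V(2,2) = exp(-r*dt) * [p*0.000000 + (1-p)*0.000000] = 0.000000; exercise = 0.000000; V(2,2) = max -> 0.000000
  V(1,0) = exp(-r*dt) * [p*1.171238 + (1-p)*0.197488] = 0.584180; exercise = 0.491231; V(1,0) = max -> 0.584180
  V(1,1) = exp(-r*dt) * [p*0.197488 + (1-p)*0.000000] = 0.079395; exercise = 0.000000; V(1,1) = max -> 0.079395
  V(0,0) = exp(-r*dt) * [p*0.584180 + (1-p)*0.079395] = 0.280410; exercise = 0.040000; V(0,0) = max -> 0.280410
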